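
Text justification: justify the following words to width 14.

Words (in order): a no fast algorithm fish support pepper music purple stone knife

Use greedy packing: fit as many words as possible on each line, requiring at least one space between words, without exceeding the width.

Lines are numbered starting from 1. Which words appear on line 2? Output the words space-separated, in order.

Answer: algorithm fish

Derivation:
Line 1: ['a', 'no', 'fast'] (min_width=9, slack=5)
Line 2: ['algorithm', 'fish'] (min_width=14, slack=0)
Line 3: ['support', 'pepper'] (min_width=14, slack=0)
Line 4: ['music', 'purple'] (min_width=12, slack=2)
Line 5: ['stone', 'knife'] (min_width=11, slack=3)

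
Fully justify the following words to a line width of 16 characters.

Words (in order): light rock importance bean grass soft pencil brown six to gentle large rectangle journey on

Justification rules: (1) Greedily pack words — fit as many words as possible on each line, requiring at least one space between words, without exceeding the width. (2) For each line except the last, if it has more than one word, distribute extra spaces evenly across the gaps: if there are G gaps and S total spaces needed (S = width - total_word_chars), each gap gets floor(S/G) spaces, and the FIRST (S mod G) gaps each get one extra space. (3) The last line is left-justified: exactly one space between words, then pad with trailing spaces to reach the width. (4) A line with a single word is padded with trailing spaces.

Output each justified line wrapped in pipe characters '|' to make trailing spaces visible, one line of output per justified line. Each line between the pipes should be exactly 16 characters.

Line 1: ['light', 'rock'] (min_width=10, slack=6)
Line 2: ['importance', 'bean'] (min_width=15, slack=1)
Line 3: ['grass', 'soft'] (min_width=10, slack=6)
Line 4: ['pencil', 'brown', 'six'] (min_width=16, slack=0)
Line 5: ['to', 'gentle', 'large'] (min_width=15, slack=1)
Line 6: ['rectangle'] (min_width=9, slack=7)
Line 7: ['journey', 'on'] (min_width=10, slack=6)

Answer: |light       rock|
|importance  bean|
|grass       soft|
|pencil brown six|
|to  gentle large|
|rectangle       |
|journey on      |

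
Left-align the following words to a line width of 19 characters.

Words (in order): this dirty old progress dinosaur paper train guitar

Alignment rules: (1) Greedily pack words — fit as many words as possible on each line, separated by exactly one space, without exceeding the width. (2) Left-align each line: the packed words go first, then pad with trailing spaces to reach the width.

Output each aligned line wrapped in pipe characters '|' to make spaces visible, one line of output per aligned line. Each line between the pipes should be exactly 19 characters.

Line 1: ['this', 'dirty', 'old'] (min_width=14, slack=5)
Line 2: ['progress', 'dinosaur'] (min_width=17, slack=2)
Line 3: ['paper', 'train', 'guitar'] (min_width=18, slack=1)

Answer: |this dirty old     |
|progress dinosaur  |
|paper train guitar |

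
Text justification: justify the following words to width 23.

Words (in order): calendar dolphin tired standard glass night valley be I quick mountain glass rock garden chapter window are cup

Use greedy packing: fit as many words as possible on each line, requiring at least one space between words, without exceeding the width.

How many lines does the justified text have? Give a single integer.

Line 1: ['calendar', 'dolphin', 'tired'] (min_width=22, slack=1)
Line 2: ['standard', 'glass', 'night'] (min_width=20, slack=3)
Line 3: ['valley', 'be', 'I', 'quick'] (min_width=17, slack=6)
Line 4: ['mountain', 'glass', 'rock'] (min_width=19, slack=4)
Line 5: ['garden', 'chapter', 'window'] (min_width=21, slack=2)
Line 6: ['are', 'cup'] (min_width=7, slack=16)
Total lines: 6

Answer: 6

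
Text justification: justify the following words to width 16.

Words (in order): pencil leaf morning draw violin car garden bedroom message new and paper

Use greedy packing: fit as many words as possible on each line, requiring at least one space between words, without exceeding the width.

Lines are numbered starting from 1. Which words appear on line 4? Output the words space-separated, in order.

Answer: garden bedroom

Derivation:
Line 1: ['pencil', 'leaf'] (min_width=11, slack=5)
Line 2: ['morning', 'draw'] (min_width=12, slack=4)
Line 3: ['violin', 'car'] (min_width=10, slack=6)
Line 4: ['garden', 'bedroom'] (min_width=14, slack=2)
Line 5: ['message', 'new', 'and'] (min_width=15, slack=1)
Line 6: ['paper'] (min_width=5, slack=11)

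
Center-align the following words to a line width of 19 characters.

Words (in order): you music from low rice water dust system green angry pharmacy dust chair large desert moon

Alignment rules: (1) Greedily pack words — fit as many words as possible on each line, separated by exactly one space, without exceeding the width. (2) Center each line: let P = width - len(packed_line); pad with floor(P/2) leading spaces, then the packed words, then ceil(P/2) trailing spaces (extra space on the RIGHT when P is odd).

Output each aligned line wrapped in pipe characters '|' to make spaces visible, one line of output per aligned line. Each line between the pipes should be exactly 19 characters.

Line 1: ['you', 'music', 'from', 'low'] (min_width=18, slack=1)
Line 2: ['rice', 'water', 'dust'] (min_width=15, slack=4)
Line 3: ['system', 'green', 'angry'] (min_width=18, slack=1)
Line 4: ['pharmacy', 'dust', 'chair'] (min_width=19, slack=0)
Line 5: ['large', 'desert', 'moon'] (min_width=17, slack=2)

Answer: |you music from low |
|  rice water dust  |
|system green angry |
|pharmacy dust chair|
| large desert moon |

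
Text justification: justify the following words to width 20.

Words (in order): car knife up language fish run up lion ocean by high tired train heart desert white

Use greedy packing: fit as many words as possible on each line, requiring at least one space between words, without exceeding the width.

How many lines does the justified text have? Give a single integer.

Answer: 5

Derivation:
Line 1: ['car', 'knife', 'up'] (min_width=12, slack=8)
Line 2: ['language', 'fish', 'run', 'up'] (min_width=20, slack=0)
Line 3: ['lion', 'ocean', 'by', 'high'] (min_width=18, slack=2)
Line 4: ['tired', 'train', 'heart'] (min_width=17, slack=3)
Line 5: ['desert', 'white'] (min_width=12, slack=8)
Total lines: 5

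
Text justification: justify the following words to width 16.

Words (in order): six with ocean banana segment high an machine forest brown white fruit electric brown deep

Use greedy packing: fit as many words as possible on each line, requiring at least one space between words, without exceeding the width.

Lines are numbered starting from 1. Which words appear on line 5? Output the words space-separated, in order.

Answer: white fruit

Derivation:
Line 1: ['six', 'with', 'ocean'] (min_width=14, slack=2)
Line 2: ['banana', 'segment'] (min_width=14, slack=2)
Line 3: ['high', 'an', 'machine'] (min_width=15, slack=1)
Line 4: ['forest', 'brown'] (min_width=12, slack=4)
Line 5: ['white', 'fruit'] (min_width=11, slack=5)
Line 6: ['electric', 'brown'] (min_width=14, slack=2)
Line 7: ['deep'] (min_width=4, slack=12)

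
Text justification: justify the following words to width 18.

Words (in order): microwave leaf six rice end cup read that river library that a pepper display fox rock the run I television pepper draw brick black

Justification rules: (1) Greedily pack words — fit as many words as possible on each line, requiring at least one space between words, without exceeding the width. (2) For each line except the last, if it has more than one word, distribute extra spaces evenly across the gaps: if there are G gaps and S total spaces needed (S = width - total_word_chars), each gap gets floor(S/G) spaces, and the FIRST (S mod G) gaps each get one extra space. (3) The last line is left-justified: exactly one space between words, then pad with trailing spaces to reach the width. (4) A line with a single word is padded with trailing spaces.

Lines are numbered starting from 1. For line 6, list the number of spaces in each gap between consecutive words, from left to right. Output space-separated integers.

Answer: 6 5

Derivation:
Line 1: ['microwave', 'leaf', 'six'] (min_width=18, slack=0)
Line 2: ['rice', 'end', 'cup', 'read'] (min_width=17, slack=1)
Line 3: ['that', 'river', 'library'] (min_width=18, slack=0)
Line 4: ['that', 'a', 'pepper'] (min_width=13, slack=5)
Line 5: ['display', 'fox', 'rock'] (min_width=16, slack=2)
Line 6: ['the', 'run', 'I'] (min_width=9, slack=9)
Line 7: ['television', 'pepper'] (min_width=17, slack=1)
Line 8: ['draw', 'brick', 'black'] (min_width=16, slack=2)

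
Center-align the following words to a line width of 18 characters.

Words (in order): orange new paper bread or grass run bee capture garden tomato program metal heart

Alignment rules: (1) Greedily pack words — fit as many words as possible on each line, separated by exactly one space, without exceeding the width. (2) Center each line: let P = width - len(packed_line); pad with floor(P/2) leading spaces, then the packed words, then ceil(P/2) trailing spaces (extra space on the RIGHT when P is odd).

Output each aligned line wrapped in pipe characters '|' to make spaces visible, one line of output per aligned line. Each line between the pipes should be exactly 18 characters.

Line 1: ['orange', 'new', 'paper'] (min_width=16, slack=2)
Line 2: ['bread', 'or', 'grass', 'run'] (min_width=18, slack=0)
Line 3: ['bee', 'capture', 'garden'] (min_width=18, slack=0)
Line 4: ['tomato', 'program'] (min_width=14, slack=4)
Line 5: ['metal', 'heart'] (min_width=11, slack=7)

Answer: | orange new paper |
|bread or grass run|
|bee capture garden|
|  tomato program  |
|   metal heart    |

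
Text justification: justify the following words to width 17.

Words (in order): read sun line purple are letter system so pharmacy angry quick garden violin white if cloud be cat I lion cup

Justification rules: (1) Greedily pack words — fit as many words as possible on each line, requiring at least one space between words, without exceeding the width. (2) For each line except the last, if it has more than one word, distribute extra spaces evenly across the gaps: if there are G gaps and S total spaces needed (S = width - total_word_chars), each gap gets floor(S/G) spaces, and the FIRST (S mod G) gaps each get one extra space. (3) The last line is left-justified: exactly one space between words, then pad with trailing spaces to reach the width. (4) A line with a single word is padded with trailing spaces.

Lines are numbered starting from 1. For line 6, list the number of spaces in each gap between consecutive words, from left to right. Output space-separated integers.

Answer: 2 2

Derivation:
Line 1: ['read', 'sun', 'line'] (min_width=13, slack=4)
Line 2: ['purple', 'are', 'letter'] (min_width=17, slack=0)
Line 3: ['system', 'so'] (min_width=9, slack=8)
Line 4: ['pharmacy', 'angry'] (min_width=14, slack=3)
Line 5: ['quick', 'garden'] (min_width=12, slack=5)
Line 6: ['violin', 'white', 'if'] (min_width=15, slack=2)
Line 7: ['cloud', 'be', 'cat', 'I'] (min_width=14, slack=3)
Line 8: ['lion', 'cup'] (min_width=8, slack=9)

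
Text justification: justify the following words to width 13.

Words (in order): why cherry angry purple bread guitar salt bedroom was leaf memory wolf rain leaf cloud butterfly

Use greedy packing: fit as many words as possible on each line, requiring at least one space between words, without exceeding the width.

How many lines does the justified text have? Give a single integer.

Line 1: ['why', 'cherry'] (min_width=10, slack=3)
Line 2: ['angry', 'purple'] (min_width=12, slack=1)
Line 3: ['bread', 'guitar'] (min_width=12, slack=1)
Line 4: ['salt', 'bedroom'] (min_width=12, slack=1)
Line 5: ['was', 'leaf'] (min_width=8, slack=5)
Line 6: ['memory', 'wolf'] (min_width=11, slack=2)
Line 7: ['rain', 'leaf'] (min_width=9, slack=4)
Line 8: ['cloud'] (min_width=5, slack=8)
Line 9: ['butterfly'] (min_width=9, slack=4)
Total lines: 9

Answer: 9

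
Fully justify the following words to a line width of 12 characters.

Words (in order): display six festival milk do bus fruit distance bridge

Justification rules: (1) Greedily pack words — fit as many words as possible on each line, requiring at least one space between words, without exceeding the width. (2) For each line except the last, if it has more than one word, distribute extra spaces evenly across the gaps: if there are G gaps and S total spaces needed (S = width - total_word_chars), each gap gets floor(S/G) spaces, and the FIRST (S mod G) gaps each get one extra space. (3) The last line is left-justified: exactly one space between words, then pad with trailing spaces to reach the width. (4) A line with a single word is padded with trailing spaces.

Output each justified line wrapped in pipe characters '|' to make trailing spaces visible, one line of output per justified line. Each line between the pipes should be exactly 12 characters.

Line 1: ['display', 'six'] (min_width=11, slack=1)
Line 2: ['festival'] (min_width=8, slack=4)
Line 3: ['milk', 'do', 'bus'] (min_width=11, slack=1)
Line 4: ['fruit'] (min_width=5, slack=7)
Line 5: ['distance'] (min_width=8, slack=4)
Line 6: ['bridge'] (min_width=6, slack=6)

Answer: |display  six|
|festival    |
|milk  do bus|
|fruit       |
|distance    |
|bridge      |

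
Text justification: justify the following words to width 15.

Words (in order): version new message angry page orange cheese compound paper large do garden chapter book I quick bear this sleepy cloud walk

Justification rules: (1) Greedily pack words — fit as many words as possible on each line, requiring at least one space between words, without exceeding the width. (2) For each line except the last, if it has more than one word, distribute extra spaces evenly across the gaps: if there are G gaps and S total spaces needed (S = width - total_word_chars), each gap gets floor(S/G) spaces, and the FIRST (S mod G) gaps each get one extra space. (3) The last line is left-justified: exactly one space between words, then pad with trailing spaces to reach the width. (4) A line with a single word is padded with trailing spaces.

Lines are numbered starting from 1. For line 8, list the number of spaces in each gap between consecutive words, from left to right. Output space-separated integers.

Line 1: ['version', 'new'] (min_width=11, slack=4)
Line 2: ['message', 'angry'] (min_width=13, slack=2)
Line 3: ['page', 'orange'] (min_width=11, slack=4)
Line 4: ['cheese', 'compound'] (min_width=15, slack=0)
Line 5: ['paper', 'large', 'do'] (min_width=14, slack=1)
Line 6: ['garden', 'chapter'] (min_width=14, slack=1)
Line 7: ['book', 'I', 'quick'] (min_width=12, slack=3)
Line 8: ['bear', 'this'] (min_width=9, slack=6)
Line 9: ['sleepy', 'cloud'] (min_width=12, slack=3)
Line 10: ['walk'] (min_width=4, slack=11)

Answer: 7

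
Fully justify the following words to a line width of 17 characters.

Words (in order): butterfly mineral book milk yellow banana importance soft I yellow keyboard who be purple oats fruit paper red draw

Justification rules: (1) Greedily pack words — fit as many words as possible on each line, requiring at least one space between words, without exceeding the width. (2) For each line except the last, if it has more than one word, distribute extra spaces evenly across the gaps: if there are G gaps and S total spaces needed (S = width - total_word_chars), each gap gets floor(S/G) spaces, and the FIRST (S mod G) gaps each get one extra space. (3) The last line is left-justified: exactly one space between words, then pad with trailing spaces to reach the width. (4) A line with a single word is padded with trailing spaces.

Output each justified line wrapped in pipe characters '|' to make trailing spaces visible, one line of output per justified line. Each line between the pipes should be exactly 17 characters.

Answer: |butterfly mineral|
|book  milk yellow|
|banana importance|
|soft   I   yellow|
|keyboard  who  be|
|purple oats fruit|
|paper red draw   |

Derivation:
Line 1: ['butterfly', 'mineral'] (min_width=17, slack=0)
Line 2: ['book', 'milk', 'yellow'] (min_width=16, slack=1)
Line 3: ['banana', 'importance'] (min_width=17, slack=0)
Line 4: ['soft', 'I', 'yellow'] (min_width=13, slack=4)
Line 5: ['keyboard', 'who', 'be'] (min_width=15, slack=2)
Line 6: ['purple', 'oats', 'fruit'] (min_width=17, slack=0)
Line 7: ['paper', 'red', 'draw'] (min_width=14, slack=3)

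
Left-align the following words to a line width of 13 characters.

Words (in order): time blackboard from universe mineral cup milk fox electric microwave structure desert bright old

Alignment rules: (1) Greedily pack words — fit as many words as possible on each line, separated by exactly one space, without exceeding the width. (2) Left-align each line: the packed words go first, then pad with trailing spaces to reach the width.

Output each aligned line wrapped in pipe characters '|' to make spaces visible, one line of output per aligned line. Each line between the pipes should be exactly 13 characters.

Answer: |time         |
|blackboard   |
|from universe|
|mineral cup  |
|milk fox     |
|electric     |
|microwave    |
|structure    |
|desert bright|
|old          |

Derivation:
Line 1: ['time'] (min_width=4, slack=9)
Line 2: ['blackboard'] (min_width=10, slack=3)
Line 3: ['from', 'universe'] (min_width=13, slack=0)
Line 4: ['mineral', 'cup'] (min_width=11, slack=2)
Line 5: ['milk', 'fox'] (min_width=8, slack=5)
Line 6: ['electric'] (min_width=8, slack=5)
Line 7: ['microwave'] (min_width=9, slack=4)
Line 8: ['structure'] (min_width=9, slack=4)
Line 9: ['desert', 'bright'] (min_width=13, slack=0)
Line 10: ['old'] (min_width=3, slack=10)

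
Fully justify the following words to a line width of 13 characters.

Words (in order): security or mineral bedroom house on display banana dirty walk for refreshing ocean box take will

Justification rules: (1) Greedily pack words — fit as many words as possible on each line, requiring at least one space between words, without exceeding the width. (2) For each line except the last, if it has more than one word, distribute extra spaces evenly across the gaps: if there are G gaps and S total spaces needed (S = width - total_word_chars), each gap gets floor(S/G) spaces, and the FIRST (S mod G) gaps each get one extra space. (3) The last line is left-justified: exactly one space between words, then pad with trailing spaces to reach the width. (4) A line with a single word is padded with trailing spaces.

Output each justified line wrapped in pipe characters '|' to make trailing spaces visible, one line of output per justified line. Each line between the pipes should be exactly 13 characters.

Answer: |security   or|
|mineral      |
|bedroom house|
|on    display|
|banana  dirty|
|walk      for|
|refreshing   |
|ocean     box|
|take will    |

Derivation:
Line 1: ['security', 'or'] (min_width=11, slack=2)
Line 2: ['mineral'] (min_width=7, slack=6)
Line 3: ['bedroom', 'house'] (min_width=13, slack=0)
Line 4: ['on', 'display'] (min_width=10, slack=3)
Line 5: ['banana', 'dirty'] (min_width=12, slack=1)
Line 6: ['walk', 'for'] (min_width=8, slack=5)
Line 7: ['refreshing'] (min_width=10, slack=3)
Line 8: ['ocean', 'box'] (min_width=9, slack=4)
Line 9: ['take', 'will'] (min_width=9, slack=4)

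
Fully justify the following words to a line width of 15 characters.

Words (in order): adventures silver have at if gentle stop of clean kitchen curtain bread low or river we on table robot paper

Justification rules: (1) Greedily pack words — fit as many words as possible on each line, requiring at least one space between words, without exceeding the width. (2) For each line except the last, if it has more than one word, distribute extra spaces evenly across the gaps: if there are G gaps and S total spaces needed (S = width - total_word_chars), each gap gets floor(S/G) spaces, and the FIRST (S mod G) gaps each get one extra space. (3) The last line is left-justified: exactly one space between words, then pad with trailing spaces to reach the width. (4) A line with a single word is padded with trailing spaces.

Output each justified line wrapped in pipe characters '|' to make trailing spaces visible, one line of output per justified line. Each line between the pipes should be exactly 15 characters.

Line 1: ['adventures'] (min_width=10, slack=5)
Line 2: ['silver', 'have', 'at'] (min_width=14, slack=1)
Line 3: ['if', 'gentle', 'stop'] (min_width=14, slack=1)
Line 4: ['of', 'clean'] (min_width=8, slack=7)
Line 5: ['kitchen', 'curtain'] (min_width=15, slack=0)
Line 6: ['bread', 'low', 'or'] (min_width=12, slack=3)
Line 7: ['river', 'we', 'on'] (min_width=11, slack=4)
Line 8: ['table', 'robot'] (min_width=11, slack=4)
Line 9: ['paper'] (min_width=5, slack=10)

Answer: |adventures     |
|silver  have at|
|if  gentle stop|
|of        clean|
|kitchen curtain|
|bread   low  or|
|river   we   on|
|table     robot|
|paper          |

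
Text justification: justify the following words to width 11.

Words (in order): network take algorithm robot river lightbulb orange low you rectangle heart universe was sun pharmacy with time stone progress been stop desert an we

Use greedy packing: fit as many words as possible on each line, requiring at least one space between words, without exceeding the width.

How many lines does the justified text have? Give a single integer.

Line 1: ['network'] (min_width=7, slack=4)
Line 2: ['take'] (min_width=4, slack=7)
Line 3: ['algorithm'] (min_width=9, slack=2)
Line 4: ['robot', 'river'] (min_width=11, slack=0)
Line 5: ['lightbulb'] (min_width=9, slack=2)
Line 6: ['orange', 'low'] (min_width=10, slack=1)
Line 7: ['you'] (min_width=3, slack=8)
Line 8: ['rectangle'] (min_width=9, slack=2)
Line 9: ['heart'] (min_width=5, slack=6)
Line 10: ['universe'] (min_width=8, slack=3)
Line 11: ['was', 'sun'] (min_width=7, slack=4)
Line 12: ['pharmacy'] (min_width=8, slack=3)
Line 13: ['with', 'time'] (min_width=9, slack=2)
Line 14: ['stone'] (min_width=5, slack=6)
Line 15: ['progress'] (min_width=8, slack=3)
Line 16: ['been', 'stop'] (min_width=9, slack=2)
Line 17: ['desert', 'an'] (min_width=9, slack=2)
Line 18: ['we'] (min_width=2, slack=9)
Total lines: 18

Answer: 18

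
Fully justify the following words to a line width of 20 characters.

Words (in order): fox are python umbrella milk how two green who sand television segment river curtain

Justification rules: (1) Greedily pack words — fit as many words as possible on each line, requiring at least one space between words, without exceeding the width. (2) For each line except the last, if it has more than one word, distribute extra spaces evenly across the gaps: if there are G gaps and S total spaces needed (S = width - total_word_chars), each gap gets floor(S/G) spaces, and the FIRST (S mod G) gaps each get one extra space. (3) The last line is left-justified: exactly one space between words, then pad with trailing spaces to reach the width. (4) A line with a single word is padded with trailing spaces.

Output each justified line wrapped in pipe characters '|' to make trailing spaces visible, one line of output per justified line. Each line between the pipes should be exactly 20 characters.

Line 1: ['fox', 'are', 'python'] (min_width=14, slack=6)
Line 2: ['umbrella', 'milk', 'how'] (min_width=17, slack=3)
Line 3: ['two', 'green', 'who', 'sand'] (min_width=18, slack=2)
Line 4: ['television', 'segment'] (min_width=18, slack=2)
Line 5: ['river', 'curtain'] (min_width=13, slack=7)

Answer: |fox    are    python|
|umbrella   milk  how|
|two  green  who sand|
|television   segment|
|river curtain       |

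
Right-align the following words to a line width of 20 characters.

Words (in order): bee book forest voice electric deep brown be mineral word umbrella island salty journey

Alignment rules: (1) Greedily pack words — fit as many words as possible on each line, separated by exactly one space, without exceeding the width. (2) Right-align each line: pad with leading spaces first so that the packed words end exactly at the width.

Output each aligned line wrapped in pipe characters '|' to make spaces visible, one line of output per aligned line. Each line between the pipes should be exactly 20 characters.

Line 1: ['bee', 'book', 'forest'] (min_width=15, slack=5)
Line 2: ['voice', 'electric', 'deep'] (min_width=19, slack=1)
Line 3: ['brown', 'be', 'mineral'] (min_width=16, slack=4)
Line 4: ['word', 'umbrella', 'island'] (min_width=20, slack=0)
Line 5: ['salty', 'journey'] (min_width=13, slack=7)

Answer: |     bee book forest|
| voice electric deep|
|    brown be mineral|
|word umbrella island|
|       salty journey|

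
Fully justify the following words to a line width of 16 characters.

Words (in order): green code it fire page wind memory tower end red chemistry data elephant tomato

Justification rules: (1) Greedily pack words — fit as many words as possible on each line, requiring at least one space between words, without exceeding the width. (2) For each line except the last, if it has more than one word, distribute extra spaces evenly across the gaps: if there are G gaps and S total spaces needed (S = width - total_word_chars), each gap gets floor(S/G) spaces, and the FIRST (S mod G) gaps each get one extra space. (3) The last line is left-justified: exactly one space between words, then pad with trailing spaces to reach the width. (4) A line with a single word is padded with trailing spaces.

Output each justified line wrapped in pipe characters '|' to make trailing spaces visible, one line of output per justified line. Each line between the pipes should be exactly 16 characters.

Line 1: ['green', 'code', 'it'] (min_width=13, slack=3)
Line 2: ['fire', 'page', 'wind'] (min_width=14, slack=2)
Line 3: ['memory', 'tower', 'end'] (min_width=16, slack=0)
Line 4: ['red', 'chemistry'] (min_width=13, slack=3)
Line 5: ['data', 'elephant'] (min_width=13, slack=3)
Line 6: ['tomato'] (min_width=6, slack=10)

Answer: |green   code  it|
|fire  page  wind|
|memory tower end|
|red    chemistry|
|data    elephant|
|tomato          |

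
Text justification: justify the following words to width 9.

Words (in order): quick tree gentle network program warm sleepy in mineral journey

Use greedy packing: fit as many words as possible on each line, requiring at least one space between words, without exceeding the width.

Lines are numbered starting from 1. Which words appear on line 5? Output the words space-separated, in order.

Line 1: ['quick'] (min_width=5, slack=4)
Line 2: ['tree'] (min_width=4, slack=5)
Line 3: ['gentle'] (min_width=6, slack=3)
Line 4: ['network'] (min_width=7, slack=2)
Line 5: ['program'] (min_width=7, slack=2)
Line 6: ['warm'] (min_width=4, slack=5)
Line 7: ['sleepy', 'in'] (min_width=9, slack=0)
Line 8: ['mineral'] (min_width=7, slack=2)
Line 9: ['journey'] (min_width=7, slack=2)

Answer: program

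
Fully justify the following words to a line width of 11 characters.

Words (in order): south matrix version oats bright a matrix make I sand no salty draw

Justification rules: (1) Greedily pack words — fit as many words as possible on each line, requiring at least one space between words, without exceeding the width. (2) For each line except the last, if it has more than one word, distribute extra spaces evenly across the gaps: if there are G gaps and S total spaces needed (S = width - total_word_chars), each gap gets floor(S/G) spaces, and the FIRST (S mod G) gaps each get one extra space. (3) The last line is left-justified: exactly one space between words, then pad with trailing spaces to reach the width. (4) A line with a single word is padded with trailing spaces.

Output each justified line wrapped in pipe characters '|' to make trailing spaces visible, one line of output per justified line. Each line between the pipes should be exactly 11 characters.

Line 1: ['south'] (min_width=5, slack=6)
Line 2: ['matrix'] (min_width=6, slack=5)
Line 3: ['version'] (min_width=7, slack=4)
Line 4: ['oats', 'bright'] (min_width=11, slack=0)
Line 5: ['a', 'matrix'] (min_width=8, slack=3)
Line 6: ['make', 'I', 'sand'] (min_width=11, slack=0)
Line 7: ['no', 'salty'] (min_width=8, slack=3)
Line 8: ['draw'] (min_width=4, slack=7)

Answer: |south      |
|matrix     |
|version    |
|oats bright|
|a    matrix|
|make I sand|
|no    salty|
|draw       |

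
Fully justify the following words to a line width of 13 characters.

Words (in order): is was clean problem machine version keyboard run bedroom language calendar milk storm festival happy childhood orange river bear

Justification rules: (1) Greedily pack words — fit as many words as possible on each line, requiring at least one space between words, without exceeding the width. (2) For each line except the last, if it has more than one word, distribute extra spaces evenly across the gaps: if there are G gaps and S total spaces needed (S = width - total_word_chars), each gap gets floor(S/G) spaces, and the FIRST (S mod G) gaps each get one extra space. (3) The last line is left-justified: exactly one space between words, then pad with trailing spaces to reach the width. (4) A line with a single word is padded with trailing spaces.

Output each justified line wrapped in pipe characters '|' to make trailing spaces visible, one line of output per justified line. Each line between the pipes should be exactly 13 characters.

Answer: |is  was clean|
|problem      |
|machine      |
|version      |
|keyboard  run|
|bedroom      |
|language     |
|calendar milk|
|storm        |
|festival     |
|happy        |
|childhood    |
|orange  river|
|bear         |

Derivation:
Line 1: ['is', 'was', 'clean'] (min_width=12, slack=1)
Line 2: ['problem'] (min_width=7, slack=6)
Line 3: ['machine'] (min_width=7, slack=6)
Line 4: ['version'] (min_width=7, slack=6)
Line 5: ['keyboard', 'run'] (min_width=12, slack=1)
Line 6: ['bedroom'] (min_width=7, slack=6)
Line 7: ['language'] (min_width=8, slack=5)
Line 8: ['calendar', 'milk'] (min_width=13, slack=0)
Line 9: ['storm'] (min_width=5, slack=8)
Line 10: ['festival'] (min_width=8, slack=5)
Line 11: ['happy'] (min_width=5, slack=8)
Line 12: ['childhood'] (min_width=9, slack=4)
Line 13: ['orange', 'river'] (min_width=12, slack=1)
Line 14: ['bear'] (min_width=4, slack=9)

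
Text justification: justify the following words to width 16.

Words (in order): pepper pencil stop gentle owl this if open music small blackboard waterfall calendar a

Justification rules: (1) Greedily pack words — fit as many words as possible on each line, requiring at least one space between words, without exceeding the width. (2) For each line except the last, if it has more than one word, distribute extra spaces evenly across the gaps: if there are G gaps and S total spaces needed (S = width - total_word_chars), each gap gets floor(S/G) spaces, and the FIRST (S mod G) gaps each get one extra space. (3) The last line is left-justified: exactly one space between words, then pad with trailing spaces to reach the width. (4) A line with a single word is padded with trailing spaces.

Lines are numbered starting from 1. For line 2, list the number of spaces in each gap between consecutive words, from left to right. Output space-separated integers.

Answer: 2 1

Derivation:
Line 1: ['pepper', 'pencil'] (min_width=13, slack=3)
Line 2: ['stop', 'gentle', 'owl'] (min_width=15, slack=1)
Line 3: ['this', 'if', 'open'] (min_width=12, slack=4)
Line 4: ['music', 'small'] (min_width=11, slack=5)
Line 5: ['blackboard'] (min_width=10, slack=6)
Line 6: ['waterfall'] (min_width=9, slack=7)
Line 7: ['calendar', 'a'] (min_width=10, slack=6)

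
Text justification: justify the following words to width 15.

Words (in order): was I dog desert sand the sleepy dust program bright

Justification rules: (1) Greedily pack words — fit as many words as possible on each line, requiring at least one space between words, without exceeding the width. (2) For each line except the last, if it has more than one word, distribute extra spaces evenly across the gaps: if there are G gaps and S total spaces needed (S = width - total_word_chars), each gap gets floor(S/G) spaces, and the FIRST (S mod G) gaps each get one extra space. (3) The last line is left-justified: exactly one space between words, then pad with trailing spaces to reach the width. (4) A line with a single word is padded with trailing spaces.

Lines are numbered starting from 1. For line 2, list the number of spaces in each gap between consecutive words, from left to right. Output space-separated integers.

Answer: 1 1

Derivation:
Line 1: ['was', 'I', 'dog'] (min_width=9, slack=6)
Line 2: ['desert', 'sand', 'the'] (min_width=15, slack=0)
Line 3: ['sleepy', 'dust'] (min_width=11, slack=4)
Line 4: ['program', 'bright'] (min_width=14, slack=1)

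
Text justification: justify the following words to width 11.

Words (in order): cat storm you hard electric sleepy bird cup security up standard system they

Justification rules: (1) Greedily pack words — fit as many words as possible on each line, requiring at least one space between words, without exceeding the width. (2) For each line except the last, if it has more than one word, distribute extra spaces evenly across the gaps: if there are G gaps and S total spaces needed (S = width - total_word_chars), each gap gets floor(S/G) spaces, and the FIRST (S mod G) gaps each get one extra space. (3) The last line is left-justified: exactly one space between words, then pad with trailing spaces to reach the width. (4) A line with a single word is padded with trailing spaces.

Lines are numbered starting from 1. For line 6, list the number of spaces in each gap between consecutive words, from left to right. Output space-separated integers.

Answer: 1

Derivation:
Line 1: ['cat', 'storm'] (min_width=9, slack=2)
Line 2: ['you', 'hard'] (min_width=8, slack=3)
Line 3: ['electric'] (min_width=8, slack=3)
Line 4: ['sleepy', 'bird'] (min_width=11, slack=0)
Line 5: ['cup'] (min_width=3, slack=8)
Line 6: ['security', 'up'] (min_width=11, slack=0)
Line 7: ['standard'] (min_width=8, slack=3)
Line 8: ['system', 'they'] (min_width=11, slack=0)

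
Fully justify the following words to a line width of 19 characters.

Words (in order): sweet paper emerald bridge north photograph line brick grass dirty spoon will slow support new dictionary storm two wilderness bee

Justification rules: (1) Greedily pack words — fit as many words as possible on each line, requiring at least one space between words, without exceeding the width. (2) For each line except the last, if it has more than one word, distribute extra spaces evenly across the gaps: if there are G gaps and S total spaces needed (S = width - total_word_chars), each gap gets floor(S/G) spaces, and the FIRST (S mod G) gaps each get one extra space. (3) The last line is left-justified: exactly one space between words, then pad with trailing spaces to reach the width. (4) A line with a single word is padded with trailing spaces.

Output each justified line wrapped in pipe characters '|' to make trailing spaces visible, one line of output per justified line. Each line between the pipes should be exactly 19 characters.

Answer: |sweet paper emerald|
|bridge        north|
|photograph     line|
|brick  grass  dirty|
|spoon   will   slow|
|support         new|
|dictionary    storm|
|two wilderness bee |

Derivation:
Line 1: ['sweet', 'paper', 'emerald'] (min_width=19, slack=0)
Line 2: ['bridge', 'north'] (min_width=12, slack=7)
Line 3: ['photograph', 'line'] (min_width=15, slack=4)
Line 4: ['brick', 'grass', 'dirty'] (min_width=17, slack=2)
Line 5: ['spoon', 'will', 'slow'] (min_width=15, slack=4)
Line 6: ['support', 'new'] (min_width=11, slack=8)
Line 7: ['dictionary', 'storm'] (min_width=16, slack=3)
Line 8: ['two', 'wilderness', 'bee'] (min_width=18, slack=1)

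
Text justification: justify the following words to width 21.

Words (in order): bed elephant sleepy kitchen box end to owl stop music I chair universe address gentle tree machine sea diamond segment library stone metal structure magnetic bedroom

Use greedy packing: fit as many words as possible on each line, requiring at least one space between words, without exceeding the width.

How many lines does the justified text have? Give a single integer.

Answer: 9

Derivation:
Line 1: ['bed', 'elephant', 'sleepy'] (min_width=19, slack=2)
Line 2: ['kitchen', 'box', 'end', 'to'] (min_width=18, slack=3)
Line 3: ['owl', 'stop', 'music', 'I'] (min_width=16, slack=5)
Line 4: ['chair', 'universe'] (min_width=14, slack=7)
Line 5: ['address', 'gentle', 'tree'] (min_width=19, slack=2)
Line 6: ['machine', 'sea', 'diamond'] (min_width=19, slack=2)
Line 7: ['segment', 'library', 'stone'] (min_width=21, slack=0)
Line 8: ['metal', 'structure'] (min_width=15, slack=6)
Line 9: ['magnetic', 'bedroom'] (min_width=16, slack=5)
Total lines: 9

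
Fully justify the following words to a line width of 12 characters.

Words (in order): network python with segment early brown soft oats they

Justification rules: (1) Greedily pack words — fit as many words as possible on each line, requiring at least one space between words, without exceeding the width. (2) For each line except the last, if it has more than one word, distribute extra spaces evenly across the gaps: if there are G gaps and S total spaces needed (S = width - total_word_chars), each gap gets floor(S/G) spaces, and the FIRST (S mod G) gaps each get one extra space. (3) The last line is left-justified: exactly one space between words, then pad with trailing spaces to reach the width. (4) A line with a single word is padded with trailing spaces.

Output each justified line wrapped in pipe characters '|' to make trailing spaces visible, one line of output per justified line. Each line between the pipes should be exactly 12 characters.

Line 1: ['network'] (min_width=7, slack=5)
Line 2: ['python', 'with'] (min_width=11, slack=1)
Line 3: ['segment'] (min_width=7, slack=5)
Line 4: ['early', 'brown'] (min_width=11, slack=1)
Line 5: ['soft', 'oats'] (min_width=9, slack=3)
Line 6: ['they'] (min_width=4, slack=8)

Answer: |network     |
|python  with|
|segment     |
|early  brown|
|soft    oats|
|they        |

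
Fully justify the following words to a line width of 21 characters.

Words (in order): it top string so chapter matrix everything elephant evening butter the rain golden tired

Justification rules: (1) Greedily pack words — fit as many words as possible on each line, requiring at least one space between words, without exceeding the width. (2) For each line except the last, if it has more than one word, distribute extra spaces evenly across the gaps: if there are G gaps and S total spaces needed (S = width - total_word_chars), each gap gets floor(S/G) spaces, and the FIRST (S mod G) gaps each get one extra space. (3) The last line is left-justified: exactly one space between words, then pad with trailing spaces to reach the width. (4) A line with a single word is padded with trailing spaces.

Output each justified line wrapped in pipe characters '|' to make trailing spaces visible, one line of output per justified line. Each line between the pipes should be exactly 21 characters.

Answer: |it   top   string  so|
|chapter        matrix|
|everything   elephant|
|evening   butter  the|
|rain golden tired    |

Derivation:
Line 1: ['it', 'top', 'string', 'so'] (min_width=16, slack=5)
Line 2: ['chapter', 'matrix'] (min_width=14, slack=7)
Line 3: ['everything', 'elephant'] (min_width=19, slack=2)
Line 4: ['evening', 'butter', 'the'] (min_width=18, slack=3)
Line 5: ['rain', 'golden', 'tired'] (min_width=17, slack=4)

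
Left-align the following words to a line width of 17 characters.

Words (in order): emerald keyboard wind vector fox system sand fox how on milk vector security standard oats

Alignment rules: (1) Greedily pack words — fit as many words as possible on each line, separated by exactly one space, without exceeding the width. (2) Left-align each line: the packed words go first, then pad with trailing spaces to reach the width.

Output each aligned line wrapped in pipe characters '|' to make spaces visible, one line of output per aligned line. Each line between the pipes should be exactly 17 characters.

Line 1: ['emerald', 'keyboard'] (min_width=16, slack=1)
Line 2: ['wind', 'vector', 'fox'] (min_width=15, slack=2)
Line 3: ['system', 'sand', 'fox'] (min_width=15, slack=2)
Line 4: ['how', 'on', 'milk'] (min_width=11, slack=6)
Line 5: ['vector', 'security'] (min_width=15, slack=2)
Line 6: ['standard', 'oats'] (min_width=13, slack=4)

Answer: |emerald keyboard |
|wind vector fox  |
|system sand fox  |
|how on milk      |
|vector security  |
|standard oats    |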